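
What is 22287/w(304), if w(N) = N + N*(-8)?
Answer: -1173/112 ≈ -10.473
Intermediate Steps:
w(N) = -7*N (w(N) = N - 8*N = -7*N)
22287/w(304) = 22287/((-7*304)) = 22287/(-2128) = 22287*(-1/2128) = -1173/112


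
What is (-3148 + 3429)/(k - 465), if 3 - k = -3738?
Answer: 281/3276 ≈ 0.085775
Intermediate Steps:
k = 3741 (k = 3 - 1*(-3738) = 3 + 3738 = 3741)
(-3148 + 3429)/(k - 465) = (-3148 + 3429)/(3741 - 465) = 281/3276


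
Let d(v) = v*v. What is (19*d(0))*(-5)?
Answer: 0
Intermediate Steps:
d(v) = v²
(19*d(0))*(-5) = (19*0²)*(-5) = (19*0)*(-5) = 0*(-5) = 0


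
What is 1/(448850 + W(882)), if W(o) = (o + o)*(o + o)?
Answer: 1/3560546 ≈ 2.8086e-7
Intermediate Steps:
W(o) = 4*o² (W(o) = (2*o)*(2*o) = 4*o²)
1/(448850 + W(882)) = 1/(448850 + 4*882²) = 1/(448850 + 4*777924) = 1/(448850 + 3111696) = 1/3560546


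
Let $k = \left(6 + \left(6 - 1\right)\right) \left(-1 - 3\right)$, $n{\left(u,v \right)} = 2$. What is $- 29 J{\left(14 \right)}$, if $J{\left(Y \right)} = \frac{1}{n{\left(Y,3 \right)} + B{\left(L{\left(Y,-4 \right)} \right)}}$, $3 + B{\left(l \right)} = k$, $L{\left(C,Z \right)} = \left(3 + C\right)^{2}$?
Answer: $\frac{29}{45} \approx 0.64444$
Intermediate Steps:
$k = -44$ ($k = \left(6 + \left(6 - 1\right)\right) \left(-4\right) = \left(6 + 5\right) \left(-4\right) = 11 \left(-4\right) = -44$)
$B{\left(l \right)} = -47$ ($B{\left(l \right)} = -3 - 44 = -47$)
$J{\left(Y \right)} = - \frac{1}{45}$ ($J{\left(Y \right)} = \frac{1}{2 - 47} = \frac{1}{-45} = - \frac{1}{45}$)
$- 29 J{\left(14 \right)} = \left(-29\right) \left(- \frac{1}{45}\right) = \frac{29}{45}$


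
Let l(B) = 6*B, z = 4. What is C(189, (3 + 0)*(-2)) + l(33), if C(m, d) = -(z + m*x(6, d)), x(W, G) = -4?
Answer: 950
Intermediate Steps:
C(m, d) = -4 + 4*m (C(m, d) = -(4 + m*(-4)) = -(4 - 4*m) = -4 + 4*m)
C(189, (3 + 0)*(-2)) + l(33) = (-4 + 4*189) + 6*33 = (-4 + 756) + 198 = 752 + 198 = 950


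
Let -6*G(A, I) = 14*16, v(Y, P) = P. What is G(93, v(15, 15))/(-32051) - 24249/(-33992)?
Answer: 2335421201/3268432776 ≈ 0.71454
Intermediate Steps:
G(A, I) = -112/3 (G(A, I) = -7*16/3 = -⅙*224 = -112/3)
G(93, v(15, 15))/(-32051) - 24249/(-33992) = -112/3/(-32051) - 24249/(-33992) = -112/3*(-1/32051) - 24249*(-1/33992) = 112/96153 + 24249/33992 = 2335421201/3268432776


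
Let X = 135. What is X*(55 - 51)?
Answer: 540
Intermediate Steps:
X*(55 - 51) = 135*(55 - 51) = 135*4 = 540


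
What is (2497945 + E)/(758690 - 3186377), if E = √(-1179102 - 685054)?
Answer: -2497945/2427687 - 14*I*√9511/2427687 ≈ -1.0289 - 0.0005624*I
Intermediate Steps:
E = 14*I*√9511 (E = √(-1864156) = 14*I*√9511 ≈ 1365.3*I)
(2497945 + E)/(758690 - 3186377) = (2497945 + 14*I*√9511)/(758690 - 3186377) = (2497945 + 14*I*√9511)/(-2427687) = (2497945 + 14*I*√9511)*(-1/2427687) = -2497945/2427687 - 14*I*√9511/2427687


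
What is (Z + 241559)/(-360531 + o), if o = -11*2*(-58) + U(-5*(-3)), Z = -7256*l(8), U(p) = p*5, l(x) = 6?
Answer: -198023/359180 ≈ -0.55132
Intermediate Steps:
U(p) = 5*p
Z = -43536 (Z = -7256*6 = -43536)
o = 1351 (o = -11*2*(-58) + 5*(-5*(-3)) = -22*(-58) + 5*15 = 1276 + 75 = 1351)
(Z + 241559)/(-360531 + o) = (-43536 + 241559)/(-360531 + 1351) = 198023/(-359180) = 198023*(-1/359180) = -198023/359180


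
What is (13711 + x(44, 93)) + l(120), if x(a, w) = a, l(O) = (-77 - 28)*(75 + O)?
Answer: -6720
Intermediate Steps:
l(O) = -7875 - 105*O (l(O) = -105*(75 + O) = -7875 - 105*O)
(13711 + x(44, 93)) + l(120) = (13711 + 44) + (-7875 - 105*120) = 13755 + (-7875 - 12600) = 13755 - 20475 = -6720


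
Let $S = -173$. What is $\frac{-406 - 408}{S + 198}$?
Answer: $- \frac{814}{25} \approx -32.56$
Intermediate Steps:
$\frac{-406 - 408}{S + 198} = \frac{-406 - 408}{-173 + 198} = - \frac{814}{25}$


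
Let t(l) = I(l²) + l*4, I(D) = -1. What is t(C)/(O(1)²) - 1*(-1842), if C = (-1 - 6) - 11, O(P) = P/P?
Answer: 1769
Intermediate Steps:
O(P) = 1
C = -18 (C = -7 - 11 = -18)
t(l) = -1 + 4*l (t(l) = -1 + l*4 = -1 + 4*l)
t(C)/(O(1)²) - 1*(-1842) = (-1 + 4*(-18))/(1²) - 1*(-1842) = (-1 - 72)/1 + 1842 = -73*1 + 1842 = -73 + 1842 = 1769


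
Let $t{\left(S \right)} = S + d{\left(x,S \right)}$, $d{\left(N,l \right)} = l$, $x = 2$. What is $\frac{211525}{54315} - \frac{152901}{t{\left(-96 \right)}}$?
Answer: $\frac{556362041}{695232} \approx 800.25$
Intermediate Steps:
$t{\left(S \right)} = 2 S$ ($t{\left(S \right)} = S + S = 2 S$)
$\frac{211525}{54315} - \frac{152901}{t{\left(-96 \right)}} = \frac{211525}{54315} - \frac{152901}{2 \left(-96\right)} = 211525 \cdot \frac{1}{54315} - \frac{152901}{-192} = \frac{42305}{10863} - - \frac{50967}{64} = \frac{42305}{10863} + \frac{50967}{64} = \frac{556362041}{695232}$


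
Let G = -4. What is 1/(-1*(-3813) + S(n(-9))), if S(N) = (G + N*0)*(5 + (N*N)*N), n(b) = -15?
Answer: 1/17293 ≈ 5.7827e-5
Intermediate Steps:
S(N) = -20 - 4*N³ (S(N) = (-4 + N*0)*(5 + (N*N)*N) = (-4 + 0)*(5 + N²*N) = -4*(5 + N³) = -20 - 4*N³)
1/(-1*(-3813) + S(n(-9))) = 1/(-1*(-3813) + (-20 - 4*(-15)³)) = 1/(3813 + (-20 - 4*(-3375))) = 1/(3813 + (-20 + 13500)) = 1/(3813 + 13480) = 1/17293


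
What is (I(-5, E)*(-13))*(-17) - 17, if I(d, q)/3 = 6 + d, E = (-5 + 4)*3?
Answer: 646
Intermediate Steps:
E = -3 (E = -1*3 = -3)
I(d, q) = 18 + 3*d (I(d, q) = 3*(6 + d) = 18 + 3*d)
(I(-5, E)*(-13))*(-17) - 17 = ((18 + 3*(-5))*(-13))*(-17) - 17 = ((18 - 15)*(-13))*(-17) - 17 = (3*(-13))*(-17) - 17 = -39*(-17) - 17 = 663 - 17 = 646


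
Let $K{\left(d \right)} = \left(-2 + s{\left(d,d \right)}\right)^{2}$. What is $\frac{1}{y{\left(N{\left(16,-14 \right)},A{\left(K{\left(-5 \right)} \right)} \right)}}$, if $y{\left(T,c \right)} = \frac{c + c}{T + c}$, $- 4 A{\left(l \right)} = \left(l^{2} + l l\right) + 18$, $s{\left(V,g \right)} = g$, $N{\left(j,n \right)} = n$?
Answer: $\frac{1219}{2410} \approx 0.50581$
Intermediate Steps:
$K{\left(d \right)} = \left(-2 + d\right)^{2}$
$A{\left(l \right)} = - \frac{9}{2} - \frac{l^{2}}{2}$ ($A{\left(l \right)} = - \frac{\left(l^{2} + l l\right) + 18}{4} = - \frac{\left(l^{2} + l^{2}\right) + 18}{4} = - \frac{2 l^{2} + 18}{4} = - \frac{18 + 2 l^{2}}{4} = - \frac{9}{2} - \frac{l^{2}}{2}$)
$y{\left(T,c \right)} = \frac{2 c}{T + c}$
$\frac{1}{y{\left(N{\left(16,-14 \right)},A{\left(K{\left(-5 \right)} \right)} \right)}} = \frac{1}{2 \left(- \frac{9}{2} - \frac{\left(\left(-2 - 5\right)^{2}\right)^{2}}{2}\right) \frac{1}{-14 - \left(\frac{9}{2} + \frac{\left(\left(-2 - 5\right)^{2}\right)^{2}}{2}\right)}} = \frac{1}{2 \left(- \frac{9}{2} - \frac{\left(\left(-7\right)^{2}\right)^{2}}{2}\right) \frac{1}{-14 - \left(\frac{9}{2} + \frac{\left(\left(-7\right)^{2}\right)^{2}}{2}\right)}} = \frac{1}{2 \left(- \frac{9}{2} - \frac{49^{2}}{2}\right) \frac{1}{-14 - \left(\frac{9}{2} + \frac{49^{2}}{2}\right)}} = \frac{1}{2 \left(- \frac{9}{2} - \frac{2401}{2}\right) \frac{1}{-14 - 1205}} = \frac{1}{2 \left(-1205\right) \frac{1}{-14 - 1205}} = \frac{1}{2 \left(-1205\right) \frac{1}{-1219}} = \frac{1}{2 \left(-1205\right) \left(- \frac{1}{1219}\right)} = \frac{1}{\frac{2410}{1219}} = \frac{1219}{2410}$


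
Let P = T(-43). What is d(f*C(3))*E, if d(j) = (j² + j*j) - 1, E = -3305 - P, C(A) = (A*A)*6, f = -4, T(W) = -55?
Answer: -303260750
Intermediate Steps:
P = -55
C(A) = 6*A² (C(A) = A²*6 = 6*A²)
E = -3250 (E = -3305 - 1*(-55) = -3305 + 55 = -3250)
d(j) = -1 + 2*j² (d(j) = (j² + j²) - 1 = 2*j² - 1 = -1 + 2*j²)
d(f*C(3))*E = (-1 + 2*(-24*3²)²)*(-3250) = (-1 + 2*(-24*9)²)*(-3250) = (-1 + 2*(-4*54)²)*(-3250) = (-1 + 2*(-216)²)*(-3250) = (-1 + 2*46656)*(-3250) = (-1 + 93312)*(-3250) = 93311*(-3250) = -303260750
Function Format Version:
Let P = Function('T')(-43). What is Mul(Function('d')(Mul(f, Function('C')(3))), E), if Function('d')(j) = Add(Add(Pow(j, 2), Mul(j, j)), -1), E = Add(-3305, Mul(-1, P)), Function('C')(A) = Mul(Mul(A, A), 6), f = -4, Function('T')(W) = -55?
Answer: -303260750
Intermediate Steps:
P = -55
Function('C')(A) = Mul(6, Pow(A, 2)) (Function('C')(A) = Mul(Pow(A, 2), 6) = Mul(6, Pow(A, 2)))
E = -3250 (E = Add(-3305, Mul(-1, -55)) = Add(-3305, 55) = -3250)
Function('d')(j) = Add(-1, Mul(2, Pow(j, 2))) (Function('d')(j) = Add(Add(Pow(j, 2), Pow(j, 2)), -1) = Add(Mul(2, Pow(j, 2)), -1) = Add(-1, Mul(2, Pow(j, 2))))
Mul(Function('d')(Mul(f, Function('C')(3))), E) = Mul(Add(-1, Mul(2, Pow(Mul(-4, Mul(6, Pow(3, 2))), 2))), -3250) = Mul(Add(-1, Mul(2, Pow(Mul(-4, Mul(6, 9)), 2))), -3250) = Mul(Add(-1, Mul(2, Pow(Mul(-4, 54), 2))), -3250) = Mul(Add(-1, Mul(2, Pow(-216, 2))), -3250) = Mul(Add(-1, Mul(2, 46656)), -3250) = Mul(Add(-1, 93312), -3250) = Mul(93311, -3250) = -303260750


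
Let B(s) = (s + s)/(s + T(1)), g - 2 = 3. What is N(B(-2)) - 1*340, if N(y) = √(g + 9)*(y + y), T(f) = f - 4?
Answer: -340 + 8*√14/5 ≈ -334.01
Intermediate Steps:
g = 5 (g = 2 + 3 = 5)
T(f) = -4 + f
B(s) = 2*s/(-3 + s) (B(s) = (s + s)/(s + (-4 + 1)) = (2*s)/(s - 3) = (2*s)/(-3 + s) = 2*s/(-3 + s))
N(y) = 2*y*√14 (N(y) = √(5 + 9)*(y + y) = √14*(2*y) = 2*y*√14)
N(B(-2)) - 1*340 = 2*(2*(-2)/(-3 - 2))*√14 - 1*340 = 2*(2*(-2)/(-5))*√14 - 340 = 2*(2*(-2)*(-⅕))*√14 - 340 = 2*(⅘)*√14 - 340 = 8*√14/5 - 340 = -340 + 8*√14/5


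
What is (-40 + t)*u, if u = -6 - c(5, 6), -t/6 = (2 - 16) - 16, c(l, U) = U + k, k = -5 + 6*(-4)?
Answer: 2380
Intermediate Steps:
k = -29 (k = -5 - 24 = -29)
c(l, U) = -29 + U (c(l, U) = U - 29 = -29 + U)
t = 180 (t = -6*((2 - 16) - 16) = -6*(-14 - 16) = -6*(-30) = 180)
u = 17 (u = -6 - (-29 + 6) = -6 - 1*(-23) = -6 + 23 = 17)
(-40 + t)*u = (-40 + 180)*17 = 140*17 = 2380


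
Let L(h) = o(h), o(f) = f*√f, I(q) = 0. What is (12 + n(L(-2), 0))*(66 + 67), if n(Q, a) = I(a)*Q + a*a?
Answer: 1596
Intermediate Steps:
o(f) = f^(3/2)
L(h) = h^(3/2)
n(Q, a) = a² (n(Q, a) = 0*Q + a*a = 0 + a² = a²)
(12 + n(L(-2), 0))*(66 + 67) = (12 + 0²)*(66 + 67) = (12 + 0)*133 = 12*133 = 1596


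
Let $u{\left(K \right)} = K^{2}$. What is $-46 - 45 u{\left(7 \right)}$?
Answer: $-2251$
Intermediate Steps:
$-46 - 45 u{\left(7 \right)} = -46 - 45 \cdot 7^{2} = -46 - 2205 = -2251$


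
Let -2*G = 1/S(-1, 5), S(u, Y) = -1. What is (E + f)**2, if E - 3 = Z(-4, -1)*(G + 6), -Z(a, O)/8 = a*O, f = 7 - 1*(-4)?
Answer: 37636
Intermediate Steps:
G = 1/2 (G = -1/(2*(-1)) = -(-1)/2 = -1/2*(-1) = 1/2 ≈ 0.50000)
f = 11 (f = 7 + 4 = 11)
Z(a, O) = -8*O*a (Z(a, O) = -8*a*O = -8*O*a)
E = -205 (E = 3 + (-8*(-1)*(-4))*(1/2 + 6) = 3 - 32*13/2 = 3 - 208 = -205)
(E + f)**2 = (-205 + 11)**2 = (-194)**2 = 37636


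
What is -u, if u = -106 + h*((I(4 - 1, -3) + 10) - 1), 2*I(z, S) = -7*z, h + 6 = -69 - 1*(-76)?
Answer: 215/2 ≈ 107.50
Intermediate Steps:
h = 1 (h = -6 + (-69 - 1*(-76)) = -6 + (-69 + 76) = -6 + 7 = 1)
I(z, S) = -7*z/2 (I(z, S) = (-7*z)/2 = -7*z/2)
u = -215/2 (u = -106 + 1*((-7*(4 - 1)/2 + 10) - 1) = -106 + 1*((-7/2*3 + 10) - 1) = -106 + 1*((-21/2 + 10) - 1) = -106 + 1*(-½ - 1) = -106 + 1*(-3/2) = -106 - 3/2 = -215/2 ≈ -107.50)
-u = -1*(-215/2) = 215/2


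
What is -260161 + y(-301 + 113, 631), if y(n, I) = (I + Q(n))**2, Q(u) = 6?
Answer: 145608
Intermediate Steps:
y(n, I) = (6 + I)**2 (y(n, I) = (I + 6)**2 = (6 + I)**2)
-260161 + y(-301 + 113, 631) = -260161 + (6 + 631)**2 = -260161 + 637**2 = -260161 + 405769 = 145608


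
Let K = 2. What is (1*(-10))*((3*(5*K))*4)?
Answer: -1200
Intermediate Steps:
(1*(-10))*((3*(5*K))*4) = (1*(-10))*((3*(5*2))*4) = -10*3*10*4 = -300*4 = -10*120 = -1200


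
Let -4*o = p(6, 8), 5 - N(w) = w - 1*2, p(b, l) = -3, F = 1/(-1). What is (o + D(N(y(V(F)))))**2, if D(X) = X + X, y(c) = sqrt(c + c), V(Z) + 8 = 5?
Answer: 3097/16 - 59*I*sqrt(6) ≈ 193.56 - 144.52*I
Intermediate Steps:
F = -1
V(Z) = -3 (V(Z) = -8 + 5 = -3)
y(c) = sqrt(2)*sqrt(c) (y(c) = sqrt(2*c) = sqrt(2)*sqrt(c))
N(w) = 7 - w (N(w) = 5 - (w - 1*2) = 5 - (w - 2) = 5 - (-2 + w) = 5 + (2 - w) = 7 - w)
D(X) = 2*X
o = 3/4 (o = -1/4*(-3) = 3/4 ≈ 0.75000)
(o + D(N(y(V(F)))))**2 = (3/4 + 2*(7 - sqrt(2)*sqrt(-3)))**2 = (3/4 + 2*(7 - sqrt(2)*I*sqrt(3)))**2 = (3/4 + 2*(7 - I*sqrt(6)))**2 = (3/4 + (14 - 2*I*sqrt(6)))**2 = (59/4 - 2*I*sqrt(6))**2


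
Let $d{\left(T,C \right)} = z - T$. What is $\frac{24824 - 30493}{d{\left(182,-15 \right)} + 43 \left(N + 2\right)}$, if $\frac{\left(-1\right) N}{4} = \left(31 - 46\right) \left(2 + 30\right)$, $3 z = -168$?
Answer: $- \frac{5669}{82408} \approx -0.068792$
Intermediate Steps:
$z = -56$ ($z = \frac{1}{3} \left(-168\right) = -56$)
$d{\left(T,C \right)} = -56 - T$
$N = 1920$ ($N = - 4 \left(31 - 46\right) \left(2 + 30\right) = - 4 \left(\left(-15\right) 32\right) = \left(-4\right) \left(-480\right) = 1920$)
$\frac{24824 - 30493}{d{\left(182,-15 \right)} + 43 \left(N + 2\right)} = \frac{24824 - 30493}{\left(-56 - 182\right) + 43 \left(1920 + 2\right)} = - \frac{5669}{\left(-56 - 182\right) + 43 \cdot 1922} = - \frac{5669}{-238 + 82646} = - \frac{5669}{82408}$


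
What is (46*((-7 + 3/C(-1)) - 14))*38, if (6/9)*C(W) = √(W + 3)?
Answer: -36708 + 1748*√2 ≈ -34236.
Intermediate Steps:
C(W) = 3*√(3 + W)/2 (C(W) = 3*√(W + 3)/2 = 3*√(3 + W)/2)
(46*((-7 + 3/C(-1)) - 14))*38 = (46*((-7 + 3/((3*√(3 - 1)/2))) - 14))*38 = (46*((-7 + 3/((3*√2/2))) - 14))*38 = (46*((-7 + 3*(√2/3)) - 14))*38 = (46*((-7 + √2) - 14))*38 = (46*(-21 + √2))*38 = (-966 + 46*√2)*38 = -36708 + 1748*√2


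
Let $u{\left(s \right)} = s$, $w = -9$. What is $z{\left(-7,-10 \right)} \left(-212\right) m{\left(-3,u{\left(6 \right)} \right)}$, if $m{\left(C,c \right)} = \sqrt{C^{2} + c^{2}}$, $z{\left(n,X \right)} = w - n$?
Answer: $1272 \sqrt{5} \approx 2844.3$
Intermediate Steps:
$z{\left(n,X \right)} = -9 - n$
$z{\left(-7,-10 \right)} \left(-212\right) m{\left(-3,u{\left(6 \right)} \right)} = \left(-9 - -7\right) \left(-212\right) \sqrt{\left(-3\right)^{2} + 6^{2}} = \left(-9 + 7\right) \left(-212\right) \sqrt{9 + 36} = \left(-2\right) \left(-212\right) \sqrt{45} = 424 \cdot 3 \sqrt{5} = 1272 \sqrt{5}$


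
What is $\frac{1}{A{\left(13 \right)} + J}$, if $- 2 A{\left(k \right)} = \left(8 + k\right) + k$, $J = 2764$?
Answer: $\frac{1}{2747} \approx 0.00036403$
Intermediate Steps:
$A{\left(k \right)} = -4 - k$ ($A{\left(k \right)} = - \frac{\left(8 + k\right) + k}{2} = - \frac{8 + 2 k}{2} = -4 - k$)
$\frac{1}{A{\left(13 \right)} + J} = \frac{1}{\left(-4 - 13\right) + 2764} = \frac{1}{-17 + 2764} = \frac{1}{2747}$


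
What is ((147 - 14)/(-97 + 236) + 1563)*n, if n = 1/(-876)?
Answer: -108695/60882 ≈ -1.7853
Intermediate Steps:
n = -1/876 ≈ -0.0011416
((147 - 14)/(-97 + 236) + 1563)*n = ((147 - 14)/(-97 + 236) + 1563)*(-1/876) = (133/139 + 1563)*(-1/876) = (217390/139)*(-1/876) = -108695/60882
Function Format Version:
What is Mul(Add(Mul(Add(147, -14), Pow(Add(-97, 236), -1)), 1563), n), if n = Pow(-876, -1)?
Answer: Rational(-108695, 60882) ≈ -1.7853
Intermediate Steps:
n = Rational(-1, 876) ≈ -0.0011416
Mul(Add(Mul(Add(147, -14), Pow(Add(-97, 236), -1)), 1563), n) = Mul(Add(Mul(Add(147, -14), Pow(Add(-97, 236), -1)), 1563), Rational(-1, 876)) = Mul(Add(Mul(133, Pow(139, -1)), 1563), Rational(-1, 876)) = Mul(Add(Mul(133, Rational(1, 139)), 1563), Rational(-1, 876)) = Mul(Add(Rational(133, 139), 1563), Rational(-1, 876)) = Mul(Rational(217390, 139), Rational(-1, 876)) = Rational(-108695, 60882)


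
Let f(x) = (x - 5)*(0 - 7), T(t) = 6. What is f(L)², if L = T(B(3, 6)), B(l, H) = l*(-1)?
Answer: 49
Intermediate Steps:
B(l, H) = -l
L = 6
f(x) = 35 - 7*x (f(x) = (-5 + x)*(-7) = 35 - 7*x)
f(L)² = (35 - 7*6)² = (35 - 42)² = (-7)² = 49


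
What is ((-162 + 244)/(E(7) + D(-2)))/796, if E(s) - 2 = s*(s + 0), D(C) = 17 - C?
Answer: 41/27860 ≈ 0.0014716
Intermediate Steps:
E(s) = 2 + s**2 (E(s) = 2 + s*(s + 0) = 2 + s*s = 2 + s**2)
((-162 + 244)/(E(7) + D(-2)))/796 = ((-162 + 244)/((2 + 7**2) + (17 - 1*(-2))))/796 = (82/((2 + 49) + (17 + 2)))*(1/796) = (82/(51 + 19))*(1/796) = (82/70)*(1/796) = (82*(1/70))*(1/796) = (41/35)*(1/796) = 41/27860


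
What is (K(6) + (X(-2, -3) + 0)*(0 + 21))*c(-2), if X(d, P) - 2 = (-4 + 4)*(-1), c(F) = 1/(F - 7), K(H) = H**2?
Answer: -26/3 ≈ -8.6667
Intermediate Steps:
c(F) = 1/(-7 + F)
X(d, P) = 2 (X(d, P) = 2 + (-4 + 4)*(-1) = 2 + 0*(-1) = 2 + 0 = 2)
(K(6) + (X(-2, -3) + 0)*(0 + 21))*c(-2) = (6**2 + (2 + 0)*(0 + 21))/(-7 - 2) = (36 + 2*21)/(-9) = (36 + 42)*(-1/9) = 78*(-1/9) = -26/3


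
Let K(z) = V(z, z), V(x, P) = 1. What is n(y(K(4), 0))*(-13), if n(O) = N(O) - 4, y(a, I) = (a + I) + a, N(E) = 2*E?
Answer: 0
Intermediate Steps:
K(z) = 1
y(a, I) = I + 2*a (y(a, I) = (I + a) + a = I + 2*a)
n(O) = -4 + 2*O (n(O) = 2*O - 4 = -4 + 2*O)
n(y(K(4), 0))*(-13) = (-4 + 2*(0 + 2*1))*(-13) = (-4 + 2*(0 + 2))*(-13) = (-4 + 2*2)*(-13) = (-4 + 4)*(-13) = 0*(-13) = 0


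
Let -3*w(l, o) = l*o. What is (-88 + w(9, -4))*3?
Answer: -228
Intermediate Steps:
w(l, o) = -l*o/3
(-88 + w(9, -4))*3 = (-88 - 1/3*9*(-4))*3 = (-88 + 12)*3 = -76*3 = -228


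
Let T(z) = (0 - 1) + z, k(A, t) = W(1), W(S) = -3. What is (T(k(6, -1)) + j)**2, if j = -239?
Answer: 59049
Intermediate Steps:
k(A, t) = -3
T(z) = -1 + z
(T(k(6, -1)) + j)**2 = ((-1 - 3) - 239)**2 = (-4 - 239)**2 = (-243)**2 = 59049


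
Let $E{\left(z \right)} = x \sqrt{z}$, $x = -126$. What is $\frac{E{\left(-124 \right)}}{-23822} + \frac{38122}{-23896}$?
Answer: $- \frac{19061}{11948} + \frac{126 i \sqrt{31}}{11911} \approx -1.5953 + 0.058898 i$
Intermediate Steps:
$E{\left(z \right)} = - 126 \sqrt{z}$
$\frac{E{\left(-124 \right)}}{-23822} + \frac{38122}{-23896} = \frac{\left(-126\right) \sqrt{-124}}{-23822} + \frac{38122}{-23896} = - 126 \cdot 2 i \sqrt{31} \left(- \frac{1}{23822}\right) + 38122 \left(- \frac{1}{23896}\right) = - 252 i \sqrt{31} \left(- \frac{1}{23822}\right) - \frac{19061}{11948} = \frac{126 i \sqrt{31}}{11911} - \frac{19061}{11948} = - \frac{19061}{11948} + \frac{126 i \sqrt{31}}{11911}$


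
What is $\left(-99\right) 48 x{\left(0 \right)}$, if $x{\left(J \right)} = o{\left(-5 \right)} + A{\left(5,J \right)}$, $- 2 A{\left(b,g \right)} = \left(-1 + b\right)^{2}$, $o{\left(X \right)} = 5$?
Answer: $14256$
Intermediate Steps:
$A{\left(b,g \right)} = - \frac{\left(-1 + b\right)^{2}}{2}$
$x{\left(J \right)} = -3$ ($x{\left(J \right)} = 5 - \frac{\left(-1 + 5\right)^{2}}{2} = 5 - \frac{4^{2}}{2} = 5 - 8 = -3$)
$\left(-99\right) 48 x{\left(0 \right)} = \left(-99\right) 48 \left(-3\right) = \left(-4752\right) \left(-3\right) = 14256$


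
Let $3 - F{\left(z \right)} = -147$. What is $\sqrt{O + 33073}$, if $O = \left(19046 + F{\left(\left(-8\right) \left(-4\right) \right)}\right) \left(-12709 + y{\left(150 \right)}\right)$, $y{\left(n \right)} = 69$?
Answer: $i \sqrt{242604367} \approx 15576.0 i$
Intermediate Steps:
$F{\left(z \right)} = 150$ ($F{\left(z \right)} = 3 - -147 = 3 + 147 = 150$)
$O = -242637440$ ($O = \left(19046 + 150\right) \left(-12709 + 69\right) = 19196 \left(-12640\right) = -242637440$)
$\sqrt{O + 33073} = \sqrt{-242637440 + 33073} = \sqrt{-242604367} = i \sqrt{242604367}$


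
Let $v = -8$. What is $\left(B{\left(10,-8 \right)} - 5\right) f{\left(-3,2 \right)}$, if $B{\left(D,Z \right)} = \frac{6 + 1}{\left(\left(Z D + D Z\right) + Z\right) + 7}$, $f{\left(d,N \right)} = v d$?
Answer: $- \frac{2784}{23} \approx -121.04$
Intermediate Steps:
$f{\left(d,N \right)} = - 8 d$
$B{\left(D,Z \right)} = \frac{7}{7 + Z + 2 D Z}$ ($B{\left(D,Z \right)} = \frac{7}{\left(\left(D Z + D Z\right) + Z\right) + 7} = \frac{7}{\left(2 D Z + Z\right) + 7} = \frac{7}{\left(Z + 2 D Z\right) + 7} = \frac{7}{7 + Z + 2 D Z}$)
$\left(B{\left(10,-8 \right)} - 5\right) f{\left(-3,2 \right)} = \left(\frac{7}{7 - 8 + 2 \cdot 10 \left(-8\right)} - 5\right) \left(\left(-8\right) \left(-3\right)\right) = \left(\frac{7}{7 - 8 - 160} - 5\right) 24 = \left(\frac{7}{-161} - 5\right) 24 = \left(7 \left(- \frac{1}{161}\right) - 5\right) 24 = \left(- \frac{1}{23} - 5\right) 24 = \left(- \frac{116}{23}\right) 24 = - \frac{2784}{23}$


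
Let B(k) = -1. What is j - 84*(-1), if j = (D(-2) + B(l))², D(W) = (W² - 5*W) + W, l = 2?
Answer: 205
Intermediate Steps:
D(W) = W² - 4*W
j = 121 (j = (-2*(-4 - 2) - 1)² = (-2*(-6) - 1)² = (12 - 1)² = 11² = 121)
j - 84*(-1) = 121 - 84*(-1) = 121 + 84 = 205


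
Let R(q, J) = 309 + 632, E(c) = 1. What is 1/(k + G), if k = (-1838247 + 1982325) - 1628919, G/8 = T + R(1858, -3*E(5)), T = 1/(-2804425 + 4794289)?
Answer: -248733/367456494428 ≈ -6.7690e-7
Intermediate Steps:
T = 1/1989864 ≈ 5.0255e-7
R(q, J) = 941
G = 1872462025/248733 (G = 8*(1/1989864 + 941) = 8*(1872462025/1989864) = 1872462025/248733 ≈ 7528.0)
k = -1484841 (k = 144078 - 1628919 = -1484841)
1/(k + G) = 1/(-1484841 + 1872462025/248733) = 1/(-367456494428/248733) = -248733/367456494428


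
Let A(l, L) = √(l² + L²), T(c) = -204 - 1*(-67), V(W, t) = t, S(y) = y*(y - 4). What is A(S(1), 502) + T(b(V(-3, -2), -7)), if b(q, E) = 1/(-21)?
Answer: -137 + √252013 ≈ 365.01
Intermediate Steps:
S(y) = y*(-4 + y)
b(q, E) = -1/21
T(c) = -137 (T(c) = -204 + 67 = -137)
A(l, L) = √(L² + l²)
A(S(1), 502) + T(b(V(-3, -2), -7)) = √(502² + (1*(-4 + 1))²) - 137 = √(252004 + (1*(-3))²) - 137 = √(252004 + (-3)²) - 137 = √(252004 + 9) - 137 = √252013 - 137 = -137 + √252013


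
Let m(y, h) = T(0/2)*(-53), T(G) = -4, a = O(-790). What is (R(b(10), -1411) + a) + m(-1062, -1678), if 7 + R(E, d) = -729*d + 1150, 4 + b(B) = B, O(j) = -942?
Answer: 1029032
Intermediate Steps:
a = -942
b(B) = -4 + B
m(y, h) = 212 (m(y, h) = -4*(-53) = 212)
R(E, d) = 1143 - 729*d (R(E, d) = -7 + (-729*d + 1150) = -7 + (1150 - 729*d) = 1143 - 729*d)
(R(b(10), -1411) + a) + m(-1062, -1678) = ((1143 - 729*(-1411)) - 942) + 212 = ((1143 + 1028619) - 942) + 212 = (1029762 - 942) + 212 = 1028820 + 212 = 1029032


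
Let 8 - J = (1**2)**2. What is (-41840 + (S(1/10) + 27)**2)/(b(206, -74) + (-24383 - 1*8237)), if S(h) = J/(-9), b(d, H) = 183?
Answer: 3333344/2627397 ≈ 1.2687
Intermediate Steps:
J = 7 (J = 8 - (1**2)**2 = 8 - 1*1**2 = 8 - 1*1 = 8 - 1 = 7)
S(h) = -7/9 (S(h) = 7/(-9) = 7*(-1/9) = -7/9)
(-41840 + (S(1/10) + 27)**2)/(b(206, -74) + (-24383 - 1*8237)) = (-41840 + (-7/9 + 27)**2)/(183 + (-24383 - 1*8237)) = (-41840 + (236/9)**2)/(183 + (-24383 - 8237)) = (-41840 + 55696/81)/(183 - 32620) = -3333344/81/(-32437) = -3333344/81*(-1/32437) = 3333344/2627397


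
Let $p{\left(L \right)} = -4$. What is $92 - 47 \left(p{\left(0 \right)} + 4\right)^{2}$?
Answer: $92$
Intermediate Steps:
$92 - 47 \left(p{\left(0 \right)} + 4\right)^{2} = 92 - 47 \left(-4 + 4\right)^{2} = 92 - 47 \cdot 0^{2} = 92 - 0 = 92 + 0 = 92$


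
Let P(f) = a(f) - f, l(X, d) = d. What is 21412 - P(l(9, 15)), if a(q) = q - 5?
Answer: 21417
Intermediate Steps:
a(q) = -5 + q
P(f) = -5 (P(f) = (-5 + f) - f = -5)
21412 - P(l(9, 15)) = 21412 - 1*(-5) = 21412 + 5 = 21417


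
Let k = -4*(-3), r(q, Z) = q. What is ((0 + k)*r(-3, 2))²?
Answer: 1296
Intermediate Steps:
k = 12
((0 + k)*r(-3, 2))² = ((0 + 12)*(-3))² = (12*(-3))² = (-36)² = 1296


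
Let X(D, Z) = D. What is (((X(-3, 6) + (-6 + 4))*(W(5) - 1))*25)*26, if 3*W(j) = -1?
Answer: 13000/3 ≈ 4333.3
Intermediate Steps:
W(j) = -1/3 (W(j) = (1/3)*(-1) = -1/3)
(((X(-3, 6) + (-6 + 4))*(W(5) - 1))*25)*26 = (((-3 + (-6 + 4))*(-1/3 - 1))*25)*26 = (((-3 - 2)*(-4/3))*25)*26 = (-5*(-4/3)*25)*26 = ((20/3)*25)*26 = (500/3)*26 = 13000/3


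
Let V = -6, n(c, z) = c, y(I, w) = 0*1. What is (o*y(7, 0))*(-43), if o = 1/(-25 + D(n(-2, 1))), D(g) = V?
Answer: 0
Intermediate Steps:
y(I, w) = 0
D(g) = -6
o = -1/31 (o = 1/(-25 - 6) = 1/(-31) = -1/31 ≈ -0.032258)
(o*y(7, 0))*(-43) = -1/31*0*(-43) = 0*(-43) = 0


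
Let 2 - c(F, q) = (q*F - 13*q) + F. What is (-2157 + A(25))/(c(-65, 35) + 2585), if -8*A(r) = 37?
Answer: -17293/43056 ≈ -0.40164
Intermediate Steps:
c(F, q) = 2 - F + 13*q - F*q (c(F, q) = 2 - ((q*F - 13*q) + F) = 2 - ((F*q - 13*q) + F) = 2 - ((-13*q + F*q) + F) = 2 - (F - 13*q + F*q) = 2 + (-F + 13*q - F*q) = 2 - F + 13*q - F*q)
A(r) = -37/8 (A(r) = -⅛*37 = -37/8)
(-2157 + A(25))/(c(-65, 35) + 2585) = (-2157 - 37/8)/((2 - 1*(-65) + 13*35 - 1*(-65)*35) + 2585) = -17293/(8*((2 + 65 + 455 + 2275) + 2585)) = -17293/(8*(2797 + 2585)) = -17293/8/5382 = -17293/8*1/5382 = -17293/43056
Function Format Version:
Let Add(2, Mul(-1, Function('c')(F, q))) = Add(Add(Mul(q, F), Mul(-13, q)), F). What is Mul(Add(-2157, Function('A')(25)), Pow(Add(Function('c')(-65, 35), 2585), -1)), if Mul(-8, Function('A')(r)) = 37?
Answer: Rational(-17293, 43056) ≈ -0.40164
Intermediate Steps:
Function('c')(F, q) = Add(2, Mul(-1, F), Mul(13, q), Mul(-1, F, q)) (Function('c')(F, q) = Add(2, Mul(-1, Add(Add(Mul(q, F), Mul(-13, q)), F))) = Add(2, Mul(-1, Add(Add(Mul(F, q), Mul(-13, q)), F))) = Add(2, Mul(-1, Add(Add(Mul(-13, q), Mul(F, q)), F))) = Add(2, Mul(-1, Add(F, Mul(-13, q), Mul(F, q)))) = Add(2, Add(Mul(-1, F), Mul(13, q), Mul(-1, F, q))) = Add(2, Mul(-1, F), Mul(13, q), Mul(-1, F, q)))
Function('A')(r) = Rational(-37, 8) (Function('A')(r) = Mul(Rational(-1, 8), 37) = Rational(-37, 8))
Mul(Add(-2157, Function('A')(25)), Pow(Add(Function('c')(-65, 35), 2585), -1)) = Mul(Add(-2157, Rational(-37, 8)), Pow(Add(Add(2, Mul(-1, -65), Mul(13, 35), Mul(-1, -65, 35)), 2585), -1)) = Mul(Rational(-17293, 8), Pow(Add(Add(2, 65, 455, 2275), 2585), -1)) = Mul(Rational(-17293, 8), Pow(Add(2797, 2585), -1)) = Mul(Rational(-17293, 8), Pow(5382, -1)) = Mul(Rational(-17293, 8), Rational(1, 5382)) = Rational(-17293, 43056)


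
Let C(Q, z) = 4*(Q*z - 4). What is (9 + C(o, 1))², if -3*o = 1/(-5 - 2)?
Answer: 20449/441 ≈ 46.370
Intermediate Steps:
o = 1/21 (o = -1/(3*(-5 - 2)) = -⅓/(-7) = -⅓*(-⅐) = 1/21 ≈ 0.047619)
C(Q, z) = -16 + 4*Q*z (C(Q, z) = 4*(-4 + Q*z) = -16 + 4*Q*z)
(9 + C(o, 1))² = (9 + (-16 + 4*(1/21)*1))² = (9 + (-16 + 4/21))² = (9 - 332/21)² = (-143/21)² = 20449/441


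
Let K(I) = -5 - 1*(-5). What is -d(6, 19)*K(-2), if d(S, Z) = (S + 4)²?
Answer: 0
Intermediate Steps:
K(I) = 0 (K(I) = -5 + 5 = 0)
d(S, Z) = (4 + S)²
-d(6, 19)*K(-2) = -(4 + 6)²*0 = -10²*0 = -100*0 = -1*0 = 0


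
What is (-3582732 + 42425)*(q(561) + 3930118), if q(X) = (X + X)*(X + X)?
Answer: -18370660103614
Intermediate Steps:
q(X) = 4*X² (q(X) = (2*X)*(2*X) = 4*X²)
(-3582732 + 42425)*(q(561) + 3930118) = (-3582732 + 42425)*(4*561² + 3930118) = -3540307*(4*314721 + 3930118) = -3540307*(1258884 + 3930118) = -3540307*5189002 = -18370660103614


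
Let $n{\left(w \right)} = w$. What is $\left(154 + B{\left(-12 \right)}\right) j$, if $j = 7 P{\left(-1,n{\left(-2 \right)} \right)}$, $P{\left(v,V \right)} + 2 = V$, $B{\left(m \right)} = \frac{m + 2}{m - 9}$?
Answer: $- \frac{12976}{3} \approx -4325.3$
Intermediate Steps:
$B{\left(m \right)} = \frac{2 + m}{-9 + m}$
$P{\left(v,V \right)} = -2 + V$
$j = -28$ ($j = 7 \left(-2 - 2\right) = 7 \left(-4\right) = -28$)
$\left(154 + B{\left(-12 \right)}\right) j = \left(154 + \frac{2 - 12}{-9 - 12}\right) \left(-28\right) = \left(154 + \frac{1}{-21} \left(-10\right)\right) \left(-28\right) = \left(154 - - \frac{10}{21}\right) \left(-28\right) = \left(154 + \frac{10}{21}\right) \left(-28\right) = \frac{3244}{21} \left(-28\right) = - \frac{12976}{3}$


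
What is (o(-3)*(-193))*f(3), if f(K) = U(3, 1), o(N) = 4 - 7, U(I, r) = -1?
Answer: -579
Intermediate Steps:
o(N) = -3
f(K) = -1
(o(-3)*(-193))*f(3) = -3*(-193)*(-1) = 579*(-1) = -579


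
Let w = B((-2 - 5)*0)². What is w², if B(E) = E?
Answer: 0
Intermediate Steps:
w = 0 (w = ((-2 - 5)*0)² = (-7*0)² = 0² = 0)
w² = 0² = 0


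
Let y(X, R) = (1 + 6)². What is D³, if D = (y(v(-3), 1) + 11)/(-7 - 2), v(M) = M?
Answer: -8000/27 ≈ -296.30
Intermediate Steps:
y(X, R) = 49 (y(X, R) = 7² = 49)
D = -20/3 (D = (49 + 11)/(-7 - 2) = 60/(-9) = 60*(-⅑) = -20/3 ≈ -6.6667)
D³ = (-20/3)³ = -8000/27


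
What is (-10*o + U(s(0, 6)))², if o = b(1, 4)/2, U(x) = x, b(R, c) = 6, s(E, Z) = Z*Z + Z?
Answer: 144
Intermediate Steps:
s(E, Z) = Z + Z² (s(E, Z) = Z² + Z = Z + Z²)
o = 3 (o = 6/2 = 6*(½) = 3)
(-10*o + U(s(0, 6)))² = (-10*3 + 6*(1 + 6))² = (-30 + 6*7)² = (-30 + 42)² = 12² = 144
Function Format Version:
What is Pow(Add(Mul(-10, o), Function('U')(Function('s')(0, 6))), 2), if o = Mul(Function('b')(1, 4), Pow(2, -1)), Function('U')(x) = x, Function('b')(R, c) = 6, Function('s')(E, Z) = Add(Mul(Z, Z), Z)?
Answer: 144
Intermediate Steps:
Function('s')(E, Z) = Add(Z, Pow(Z, 2)) (Function('s')(E, Z) = Add(Pow(Z, 2), Z) = Add(Z, Pow(Z, 2)))
o = 3 (o = Mul(6, Pow(2, -1)) = Mul(6, Rational(1, 2)) = 3)
Pow(Add(Mul(-10, o), Function('U')(Function('s')(0, 6))), 2) = Pow(Add(Mul(-10, 3), Mul(6, Add(1, 6))), 2) = Pow(Add(-30, Mul(6, 7)), 2) = Pow(Add(-30, 42), 2) = Pow(12, 2) = 144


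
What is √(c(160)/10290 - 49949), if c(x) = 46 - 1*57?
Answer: I*√107934796410/1470 ≈ 223.49*I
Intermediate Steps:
c(x) = -11 (c(x) = 46 - 57 = -11)
√(c(160)/10290 - 49949) = √(-11/10290 - 49949) = √(-513975221/10290) = I*√107934796410/1470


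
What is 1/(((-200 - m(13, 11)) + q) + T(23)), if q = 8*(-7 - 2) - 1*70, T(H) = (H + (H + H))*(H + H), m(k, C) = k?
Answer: 1/2819 ≈ 0.00035474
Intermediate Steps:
T(H) = 6*H**2 (T(H) = (H + 2*H)*(2*H) = (3*H)*(2*H) = 6*H**2)
q = -142 (q = 8*(-9) - 70 = -72 - 70 = -142)
1/(((-200 - m(13, 11)) + q) + T(23)) = 1/(((-200 - 1*13) - 142) + 6*23**2) = 1/(((-200 - 13) - 142) + 6*529) = 1/((-213 - 142) + 3174) = 1/(-355 + 3174) = 1/2819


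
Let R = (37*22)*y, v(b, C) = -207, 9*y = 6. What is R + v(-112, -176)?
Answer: 1007/3 ≈ 335.67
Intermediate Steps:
y = ⅔ (y = (⅑)*6 = ⅔ ≈ 0.66667)
R = 1628/3 (R = (37*22)*(⅔) = 814*(⅔) = 1628/3 ≈ 542.67)
R + v(-112, -176) = 1628/3 - 207 = 1007/3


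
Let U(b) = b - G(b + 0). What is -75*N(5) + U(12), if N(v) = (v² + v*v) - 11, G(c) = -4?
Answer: -2909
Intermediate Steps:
N(v) = -11 + 2*v² (N(v) = (v² + v²) - 11 = 2*v² - 11 = -11 + 2*v²)
U(b) = 4 + b (U(b) = b - 1*(-4) = b + 4 = 4 + b)
-75*N(5) + U(12) = -75*(-11 + 2*5²) + (4 + 12) = -75*(-11 + 2*25) + 16 = -75*(-11 + 50) + 16 = -75*39 + 16 = -2925 + 16 = -2909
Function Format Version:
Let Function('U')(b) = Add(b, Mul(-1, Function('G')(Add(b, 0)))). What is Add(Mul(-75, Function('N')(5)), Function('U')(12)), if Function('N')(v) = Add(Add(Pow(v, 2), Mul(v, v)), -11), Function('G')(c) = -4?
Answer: -2909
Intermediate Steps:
Function('N')(v) = Add(-11, Mul(2, Pow(v, 2))) (Function('N')(v) = Add(Add(Pow(v, 2), Pow(v, 2)), -11) = Add(Mul(2, Pow(v, 2)), -11) = Add(-11, Mul(2, Pow(v, 2))))
Function('U')(b) = Add(4, b) (Function('U')(b) = Add(b, Mul(-1, -4)) = Add(b, 4) = Add(4, b))
Add(Mul(-75, Function('N')(5)), Function('U')(12)) = Add(Mul(-75, Add(-11, Mul(2, Pow(5, 2)))), Add(4, 12)) = Add(Mul(-75, Add(-11, Mul(2, 25))), 16) = Add(Mul(-75, Add(-11, 50)), 16) = Add(Mul(-75, 39), 16) = Add(-2925, 16) = -2909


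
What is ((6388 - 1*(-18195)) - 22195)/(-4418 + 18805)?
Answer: 2388/14387 ≈ 0.16598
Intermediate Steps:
((6388 - 1*(-18195)) - 22195)/(-4418 + 18805) = ((6388 + 18195) - 22195)/14387 = (24583 - 22195)*(1/14387) = 2388*(1/14387) = 2388/14387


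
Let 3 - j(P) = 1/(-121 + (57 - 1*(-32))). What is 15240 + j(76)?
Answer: 487777/32 ≈ 15243.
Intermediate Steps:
j(P) = 97/32 (j(P) = 3 - 1/(-121 + (57 - 1*(-32))) = 3 - 1/(-121 + (57 + 32)) = 3 - 1/(-121 + 89) = 3 - 1/(-32) = 3 - 1*(-1/32) = 3 + 1/32 = 97/32)
15240 + j(76) = 15240 + 97/32 = 487777/32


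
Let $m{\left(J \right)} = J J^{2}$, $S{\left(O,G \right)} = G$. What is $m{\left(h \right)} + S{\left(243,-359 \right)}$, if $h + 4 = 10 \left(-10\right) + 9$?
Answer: $-857734$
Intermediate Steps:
$h = -95$ ($h = -4 + \left(10 \left(-10\right) + 9\right) = -4 + \left(-100 + 9\right) = -4 - 91 = -95$)
$m{\left(J \right)} = J^{3}$
$m{\left(h \right)} + S{\left(243,-359 \right)} = \left(-95\right)^{3} - 359 = -857375 - 359 = -857734$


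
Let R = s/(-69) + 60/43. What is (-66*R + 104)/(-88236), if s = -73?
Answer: 9547/14544234 ≈ 0.00065641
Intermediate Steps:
R = 7279/2967 (R = -73/(-69) + 60/43 = -73*(-1/69) + 60*(1/43) = 73/69 + 60/43 = 7279/2967 ≈ 2.4533)
(-66*R + 104)/(-88236) = (-66*7279/2967 + 104)/(-88236) = (-160138/989 + 104)*(-1/88236) = -57282/989*(-1/88236) = 9547/14544234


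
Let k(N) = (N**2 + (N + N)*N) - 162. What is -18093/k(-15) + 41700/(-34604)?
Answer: -53956856/1479321 ≈ -36.474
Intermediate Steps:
k(N) = -162 + 3*N**2 (k(N) = (N**2 + (2*N)*N) - 162 = (N**2 + 2*N**2) - 162 = 3*N**2 - 162 = -162 + 3*N**2)
-18093/k(-15) + 41700/(-34604) = -18093/(-162 + 3*(-15)**2) + 41700/(-34604) = -18093/(-162 + 3*225) + 41700*(-1/34604) = -18093/(-162 + 675) - 10425/8651 = -18093/513 - 10425/8651 = -18093*1/513 - 10425/8651 = -6031/171 - 10425/8651 = -53956856/1479321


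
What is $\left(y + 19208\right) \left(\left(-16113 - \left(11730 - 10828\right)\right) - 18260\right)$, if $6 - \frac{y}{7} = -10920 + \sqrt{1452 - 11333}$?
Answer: $-3375464750 + 246925 i \sqrt{9881} \approx -3.3755 \cdot 10^{9} + 2.4545 \cdot 10^{7} i$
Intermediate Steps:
$y = 76482 - 7 i \sqrt{9881}$ ($y = 42 - 7 \left(-10920 + \sqrt{1452 - 11333}\right) = 42 - 7 \left(-10920 + \sqrt{-9881}\right) = 42 - 7 \left(-10920 + i \sqrt{9881}\right) = 42 + \left(76440 - 7 i \sqrt{9881}\right) = 76482 - 7 i \sqrt{9881} \approx 76482.0 - 695.82 i$)
$\left(y + 19208\right) \left(\left(-16113 - \left(11730 - 10828\right)\right) - 18260\right) = \left(\left(76482 - 7 i \sqrt{9881}\right) + 19208\right) \left(\left(-16113 - \left(11730 - 10828\right)\right) - 18260\right) = \left(95690 - 7 i \sqrt{9881}\right) \left(\left(-16113 - 902\right) - 18260\right) = \left(95690 - 7 i \sqrt{9881}\right) \left(-17015 - 18260\right) = \left(95690 - 7 i \sqrt{9881}\right) \left(-35275\right) = -3375464750 + 246925 i \sqrt{9881}$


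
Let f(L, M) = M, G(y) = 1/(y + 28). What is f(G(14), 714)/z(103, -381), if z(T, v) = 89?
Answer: 714/89 ≈ 8.0225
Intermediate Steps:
G(y) = 1/(28 + y)
f(G(14), 714)/z(103, -381) = 714/89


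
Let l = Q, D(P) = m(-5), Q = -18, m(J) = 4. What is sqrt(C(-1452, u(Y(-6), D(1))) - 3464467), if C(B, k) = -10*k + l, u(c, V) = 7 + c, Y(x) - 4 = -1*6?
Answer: I*sqrt(3464535) ≈ 1861.3*I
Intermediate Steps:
Y(x) = -2 (Y(x) = 4 - 1*6 = 4 - 6 = -2)
D(P) = 4
l = -18
C(B, k) = -18 - 10*k (C(B, k) = -10*k - 18 = -18 - 10*k)
sqrt(C(-1452, u(Y(-6), D(1))) - 3464467) = sqrt((-18 - 10*(7 - 2)) - 3464467) = sqrt((-18 - 10*5) - 3464467) = sqrt((-18 - 50) - 3464467) = sqrt(-68 - 3464467) = sqrt(-3464535) = I*sqrt(3464535)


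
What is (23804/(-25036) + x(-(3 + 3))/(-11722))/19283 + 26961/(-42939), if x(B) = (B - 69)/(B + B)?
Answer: -4623782957558441/7363414481482488 ≈ -0.62794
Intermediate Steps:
x(B) = (-69 + B)/(2*B) (x(B) = (-69 + B)/((2*B)) = (-69 + B)*(1/(2*B)) = (-69 + B)/(2*B))
(23804/(-25036) + x(-(3 + 3))/(-11722))/19283 + 26961/(-42939) = (23804/(-25036) + ((-69 - (3 + 3))/(2*((-(3 + 3)))))/(-11722))/19283 + 26961/(-42939) = (23804*(-1/25036) + ((-69 - 1*6)/(2*((-1*6))))*(-1/11722))*(1/19283) + 26961*(-1/42939) = (-541/569 + ((1/2)*(-69 - 6)/(-6))*(-1/11722))*(1/19283) - 8987/14313 = (-541/569 + ((1/2)*(-1/6)*(-75))*(-1/11722))*(1/19283) - 8987/14313 = (-541/569 + (25/4)*(-1/11722))*(1/19283) - 8987/14313 = (-541/569 - 25/46888)*(1/19283) - 8987/14313 = -25380633/26679272*1/19283 - 8987/14313 = -25380633/514456401976 - 8987/14313 = -4623782957558441/7363414481482488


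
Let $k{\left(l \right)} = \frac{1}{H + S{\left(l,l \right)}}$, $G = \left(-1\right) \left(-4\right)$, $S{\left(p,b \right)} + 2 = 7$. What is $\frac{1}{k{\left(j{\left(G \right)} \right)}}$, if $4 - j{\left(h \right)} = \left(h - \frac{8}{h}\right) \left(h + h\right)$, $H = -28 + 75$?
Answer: $52$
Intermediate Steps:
$S{\left(p,b \right)} = 5$ ($S{\left(p,b \right)} = -2 + 7 = 5$)
$G = 4$
$H = 47$
$j{\left(h \right)} = 4 - 2 h \left(h - \frac{8}{h}\right)$ ($j{\left(h \right)} = 4 - \left(h - \frac{8}{h}\right) \left(h + h\right) = 4 - \left(h - \frac{8}{h}\right) 2 h = 4 - 2 h \left(h - \frac{8}{h}\right)$)
$k{\left(l \right)} = \frac{1}{52}$ ($k{\left(l \right)} = \frac{1}{47 + 5} = \frac{1}{52}$)
$\frac{1}{k{\left(j{\left(G \right)} \right)}} = \frac{1}{\frac{1}{52}} = 52$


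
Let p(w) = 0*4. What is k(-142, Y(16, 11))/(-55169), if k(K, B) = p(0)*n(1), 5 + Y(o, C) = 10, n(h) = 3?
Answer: 0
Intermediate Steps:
p(w) = 0
Y(o, C) = 5 (Y(o, C) = -5 + 10 = 5)
k(K, B) = 0 (k(K, B) = 0*3 = 0)
k(-142, Y(16, 11))/(-55169) = 0/(-55169) = 0*(-1/55169) = 0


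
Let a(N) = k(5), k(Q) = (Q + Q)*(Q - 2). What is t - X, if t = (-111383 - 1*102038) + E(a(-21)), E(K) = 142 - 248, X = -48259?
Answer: -165268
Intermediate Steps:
k(Q) = 2*Q*(-2 + Q) (k(Q) = (2*Q)*(-2 + Q) = 2*Q*(-2 + Q))
a(N) = 30 (a(N) = 2*5*(-2 + 5) = 2*5*3 = 30)
E(K) = -106
t = -213527 (t = (-111383 - 1*102038) - 106 = (-111383 - 102038) - 106 = -213421 - 106 = -213527)
t - X = -213527 - 1*(-48259) = -213527 + 48259 = -165268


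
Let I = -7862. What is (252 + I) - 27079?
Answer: -34689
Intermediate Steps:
(252 + I) - 27079 = (252 - 7862) - 27079 = -7610 - 27079 = -34689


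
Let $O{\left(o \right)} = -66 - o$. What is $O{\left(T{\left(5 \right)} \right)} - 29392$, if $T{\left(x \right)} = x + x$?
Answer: $-29468$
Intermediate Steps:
$T{\left(x \right)} = 2 x$
$O{\left(T{\left(5 \right)} \right)} - 29392 = \left(-66 - 2 \cdot 5\right) - 29392 = \left(-66 - 10\right) - 29392 = -76 - 29392 = -29468$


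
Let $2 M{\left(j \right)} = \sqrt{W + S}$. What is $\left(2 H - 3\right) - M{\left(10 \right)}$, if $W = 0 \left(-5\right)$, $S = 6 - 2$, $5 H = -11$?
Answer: $- \frac{42}{5} \approx -8.4$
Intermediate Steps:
$H = - \frac{11}{5}$ ($H = \frac{1}{5} \left(-11\right) = - \frac{11}{5} \approx -2.2$)
$S = 4$
$W = 0$
$M{\left(j \right)} = 1$ ($M{\left(j \right)} = \frac{\sqrt{0 + 4}}{2} = \frac{\sqrt{4}}{2} = \frac{1}{2} \cdot 2 = 1$)
$\left(2 H - 3\right) - M{\left(10 \right)} = \left(2 \left(- \frac{11}{5}\right) - 3\right) - 1 = \left(- \frac{22}{5} - 3\right) - 1 = - \frac{37}{5} - 1 = - \frac{42}{5}$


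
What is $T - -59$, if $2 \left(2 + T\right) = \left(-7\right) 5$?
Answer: $\frac{79}{2} \approx 39.5$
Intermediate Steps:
$T = - \frac{39}{2}$ ($T = -2 + \frac{\left(-7\right) 5}{2} = -2 + \frac{1}{2} \left(-35\right) = -2 - \frac{35}{2} = - \frac{39}{2} \approx -19.5$)
$T - -59 = - \frac{39}{2} - -59 = - \frac{39}{2} + 59 = \frac{79}{2}$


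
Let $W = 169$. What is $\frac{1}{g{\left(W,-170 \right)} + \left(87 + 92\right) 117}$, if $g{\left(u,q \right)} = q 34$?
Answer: $\frac{1}{15163} \approx 6.595 \cdot 10^{-5}$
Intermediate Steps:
$g{\left(u,q \right)} = 34 q$
$\frac{1}{g{\left(W,-170 \right)} + \left(87 + 92\right) 117} = \frac{1}{34 \left(-170\right) + \left(87 + 92\right) 117} = \frac{1}{-5780 + 179 \cdot 117} = \frac{1}{-5780 + 20943} = \frac{1}{15163}$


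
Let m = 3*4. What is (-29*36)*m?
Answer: -12528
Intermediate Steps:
m = 12
(-29*36)*m = -29*36*12 = -1044*12 = -12528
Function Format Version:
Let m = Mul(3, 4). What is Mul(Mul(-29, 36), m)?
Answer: -12528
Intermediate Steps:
m = 12
Mul(Mul(-29, 36), m) = Mul(Mul(-29, 36), 12) = Mul(-1044, 12) = -12528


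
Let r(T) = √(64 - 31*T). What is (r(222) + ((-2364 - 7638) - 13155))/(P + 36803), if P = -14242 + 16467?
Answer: -23157/39028 + I*√6818/39028 ≈ -0.59334 + 0.0021157*I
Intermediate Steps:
P = 2225
(r(222) + ((-2364 - 7638) - 13155))/(P + 36803) = (√(64 - 31*222) + ((-2364 - 7638) - 13155))/(2225 + 36803) = (√(64 - 6882) + (-10002 - 13155))/39028 = (√(-6818) - 23157)*(1/39028) = (I*√6818 - 23157)*(1/39028) = (-23157 + I*√6818)*(1/39028) = -23157/39028 + I*√6818/39028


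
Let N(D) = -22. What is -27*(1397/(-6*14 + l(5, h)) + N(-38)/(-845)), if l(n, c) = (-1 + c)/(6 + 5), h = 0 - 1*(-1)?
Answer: 10607553/23660 ≈ 448.33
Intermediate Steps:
h = 1 (h = 0 + 1 = 1)
l(n, c) = -1/11 + c/11 (l(n, c) = (-1 + c)/11 = (-1 + c)*(1/11) = -1/11 + c/11)
-27*(1397/(-6*14 + l(5, h)) + N(-38)/(-845)) = -27*(1397/(-6*14 + (-1/11 + (1/11)*1)) - 22/(-845)) = -27*(1397/(-84 + (-1/11 + 1/11)) - 22*(-1/845)) = -27*(1397/(-84 + 0) + 22/845) = -27*(1397/(-84) + 22/845) = -27*(1397*(-1/84) + 22/845) = -27*(-1397/84 + 22/845) = -27*(-1178617/70980) = 10607553/23660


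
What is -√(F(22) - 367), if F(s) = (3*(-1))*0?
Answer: -I*√367 ≈ -19.157*I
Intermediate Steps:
F(s) = 0 (F(s) = -3*0 = 0)
-√(F(22) - 367) = -√(0 - 367) = -√(-367) = -I*√367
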